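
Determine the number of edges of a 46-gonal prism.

A prism on an n-gon has two n-gon bases and n rectangular sides: V = 2·46 = 92, E = 3·46 = 138, F = 46 + 2 = 48.
Check: V − E + F = 92 − 138 + 48 = 2.

138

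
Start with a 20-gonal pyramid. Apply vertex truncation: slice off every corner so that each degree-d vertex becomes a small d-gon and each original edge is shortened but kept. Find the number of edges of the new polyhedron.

The base solid has V = 21, E = 40, F = 21.
Truncation replaces each original edge-end by a new vertex, so V′ = 2E = 80.
Each original edge survives, and each old vertex of degree d contributes d new edges; summing degrees gives Σd = 2E, so E′ = E + 2E = 3E = 120.
Each original face survives and each original vertex becomes one new face: F′ = F + V = 42.

120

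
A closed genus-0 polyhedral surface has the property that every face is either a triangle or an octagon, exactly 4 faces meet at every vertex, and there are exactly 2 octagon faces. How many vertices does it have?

16

Let x be the number of triangles; then F = 2 + x.
Edge–face incidences: 2E = 8·2 + 3·x = 16 + 3x.
Every vertex has degree 4, so 4V = 2E.
Euler: V − E + F = 2 ⇒ (2E)/4 − E + (2 + x) = 2.
Multiply by 8: 2·(2E) − 4·(2E) + 8·(2 + x) = 16, i.e. 16 + 8x − 2·(16 + 3x) = 16.
Collecting terms: 2x − 16 = 16, so 2x = 32, so x = 16.
Then 2E = 16 + 3·16 = 64, so E = 32, V = 2E/4 = 16, F = 2 + 16 = 18.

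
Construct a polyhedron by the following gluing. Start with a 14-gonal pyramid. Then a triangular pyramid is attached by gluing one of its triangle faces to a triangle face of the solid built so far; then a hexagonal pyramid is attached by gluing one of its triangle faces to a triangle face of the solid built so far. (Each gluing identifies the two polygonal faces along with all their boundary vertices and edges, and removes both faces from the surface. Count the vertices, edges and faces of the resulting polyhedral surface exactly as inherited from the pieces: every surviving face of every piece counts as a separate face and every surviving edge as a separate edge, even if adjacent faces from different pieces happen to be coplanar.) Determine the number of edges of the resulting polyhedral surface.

A 14-gonal pyramid: V=15, E=28, F=15.
Attach a triangular pyramid (V=4, E=6, F=4) along a 3-gon: merge 3 vertices and 3 edges, delete both glued faces → V=16, E=31, F=17.
Attach a hexagonal pyramid (V=7, E=12, F=7) along a 3-gon: merge 3 vertices and 3 edges, delete both glued faces → V=20, E=40, F=22.
Check: V − E + F = 20 − 40 + 22 = 2.

40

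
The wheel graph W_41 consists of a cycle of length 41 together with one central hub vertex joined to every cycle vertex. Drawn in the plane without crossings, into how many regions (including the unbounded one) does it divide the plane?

W_41 has V = 41 + 1 = 42 vertices and E = 2·41 = 82 edges.
By Euler's formula F = 2 − V + E = 2 − 42 + 82 = 42.

42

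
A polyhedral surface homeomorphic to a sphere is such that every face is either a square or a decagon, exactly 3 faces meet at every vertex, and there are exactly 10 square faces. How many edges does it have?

30

Let x be the number of decagons; then F = 10 + x.
Edge–face incidences: 2E = 4·10 + 10·x = 40 + 10x.
Every vertex has degree 3, so 3V = 2E.
Euler: V − E + F = 2 ⇒ (2E)/3 − E + (10 + x) = 2.
Multiply by 6: 2·(2E) − 3·(2E) + 6·(10 + x) = 12, i.e. 60 + 6x − (40 + 10x) = 12.
Collecting terms: −4x + 20 = 12, so −4x = −8, so x = 2.
Then 2E = 40 + 10·2 = 60, so E = 30, V = 2E/3 = 20, F = 10 + 2 = 12.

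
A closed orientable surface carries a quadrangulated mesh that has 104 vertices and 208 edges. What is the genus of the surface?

Every face is a square and each edge borders two faces, so 4F = 2·208, giving F = 104.
χ = V − E + F = 104 − 208 + 104 = 0.
For a closed orientable surface χ = 2 − 2g, so g = (2 − (0))/2 = 1.

1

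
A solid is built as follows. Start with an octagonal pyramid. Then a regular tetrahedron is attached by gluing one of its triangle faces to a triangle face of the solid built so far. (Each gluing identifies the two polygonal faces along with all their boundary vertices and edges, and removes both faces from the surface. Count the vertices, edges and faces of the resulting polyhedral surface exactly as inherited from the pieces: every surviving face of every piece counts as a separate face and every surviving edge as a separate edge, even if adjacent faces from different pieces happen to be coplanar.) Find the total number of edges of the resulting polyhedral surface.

19

An octagonal pyramid: V=9, E=16, F=9.
Attach a regular tetrahedron (V=4, E=6, F=4) along a 3-gon: merge 3 vertices and 3 edges, delete both glued faces → V=10, E=19, F=11.
Check: V − E + F = 10 − 19 + 11 = 2.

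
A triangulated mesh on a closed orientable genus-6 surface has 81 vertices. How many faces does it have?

χ = 2 − 2·6 = -10, and every face is a triangle so 3F = 2E.
V − E + F = -10 with E = 3F/2 gives 81 − (3/2 − 1)·F = -10, so F = 182 and E = 273.

182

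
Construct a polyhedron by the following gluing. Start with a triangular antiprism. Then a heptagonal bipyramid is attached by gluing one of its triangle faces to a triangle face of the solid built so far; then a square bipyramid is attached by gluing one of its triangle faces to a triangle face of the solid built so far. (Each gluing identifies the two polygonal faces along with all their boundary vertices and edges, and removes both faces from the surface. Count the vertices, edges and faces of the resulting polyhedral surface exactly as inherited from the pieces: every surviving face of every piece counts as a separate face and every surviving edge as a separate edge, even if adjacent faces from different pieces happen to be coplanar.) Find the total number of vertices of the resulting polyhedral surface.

A triangular antiprism: V=6, E=12, F=8.
Attach a heptagonal bipyramid (V=9, E=21, F=14) along a 3-gon: merge 3 vertices and 3 edges, delete both glued faces → V=12, E=30, F=20.
Attach a square bipyramid (V=6, E=12, F=8) along a 3-gon: merge 3 vertices and 3 edges, delete both glued faces → V=15, E=39, F=26.
Check: V − E + F = 15 − 39 + 26 = 2.

15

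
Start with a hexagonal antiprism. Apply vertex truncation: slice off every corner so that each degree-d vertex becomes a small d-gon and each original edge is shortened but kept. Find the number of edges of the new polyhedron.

The base solid has V = 12, E = 24, F = 14.
Truncation replaces each original edge-end by a new vertex, so V′ = 2E = 48.
Each original edge survives, and each old vertex of degree d contributes d new edges; summing degrees gives Σd = 2E, so E′ = E + 2E = 3E = 72.
Each original face survives and each original vertex becomes one new face: F′ = F + V = 26.

72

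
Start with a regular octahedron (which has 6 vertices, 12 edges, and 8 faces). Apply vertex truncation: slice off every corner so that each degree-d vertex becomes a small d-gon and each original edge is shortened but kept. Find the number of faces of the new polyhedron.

Truncation replaces each original edge-end by a new vertex, so V′ = 2E = 24.
Each original edge survives, and each old vertex of degree d contributes d new edges; summing degrees gives Σd = 2E, so E′ = E + 2E = 3E = 36.
Each original face survives and each original vertex becomes one new face: F′ = F + V = 14.

14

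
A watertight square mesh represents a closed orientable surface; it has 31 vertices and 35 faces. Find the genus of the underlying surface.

Every face is a square, so 2E = 4·35 = 140, giving E = 70.
χ = V − E + F = 31 − 70 + 35 = -4.
For a closed orientable surface χ = 2 − 2g, so g = (2 − (-4))/2 = 3.

3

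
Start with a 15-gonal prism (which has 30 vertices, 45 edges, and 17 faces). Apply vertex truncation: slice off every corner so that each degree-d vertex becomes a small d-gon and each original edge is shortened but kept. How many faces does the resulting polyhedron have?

47

Truncation replaces each original edge-end by a new vertex, so V′ = 2E = 90.
Each original edge survives, and each old vertex of degree d contributes d new edges; summing degrees gives Σd = 2E, so E′ = E + 2E = 3E = 135.
Each original face survives and each original vertex becomes one new face: F′ = F + V = 47.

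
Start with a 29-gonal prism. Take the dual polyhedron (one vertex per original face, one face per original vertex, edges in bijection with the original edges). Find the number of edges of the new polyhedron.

87

The base solid has V = 58, E = 87, F = 31.
The dual swaps V and F and preserves E: V′ = F = 31, E′ = E = 87, F′ = V = 58.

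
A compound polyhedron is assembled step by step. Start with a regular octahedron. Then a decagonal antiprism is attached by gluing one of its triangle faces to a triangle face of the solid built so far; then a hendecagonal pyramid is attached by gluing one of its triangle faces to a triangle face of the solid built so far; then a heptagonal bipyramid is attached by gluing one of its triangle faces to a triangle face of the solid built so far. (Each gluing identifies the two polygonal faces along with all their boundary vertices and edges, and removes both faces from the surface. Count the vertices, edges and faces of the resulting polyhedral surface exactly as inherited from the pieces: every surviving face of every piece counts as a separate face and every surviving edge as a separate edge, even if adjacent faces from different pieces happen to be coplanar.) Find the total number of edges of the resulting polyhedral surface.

86

A regular octahedron: V=6, E=12, F=8.
Attach a decagonal antiprism (V=20, E=40, F=22) along a 3-gon: merge 3 vertices and 3 edges, delete both glued faces → V=23, E=49, F=28.
Attach a hendecagonal pyramid (V=12, E=22, F=12) along a 3-gon: merge 3 vertices and 3 edges, delete both glued faces → V=32, E=68, F=38.
Attach a heptagonal bipyramid (V=9, E=21, F=14) along a 3-gon: merge 3 vertices and 3 edges, delete both glued faces → V=38, E=86, F=50.
Check: V − E + F = 38 − 86 + 50 = 2.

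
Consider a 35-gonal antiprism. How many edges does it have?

140

An antiprism on an n-gon has two n-gon caps and 2n triangles: V = 2·35 = 70, E = 4·35 = 140, F = 2·35 + 2 = 72.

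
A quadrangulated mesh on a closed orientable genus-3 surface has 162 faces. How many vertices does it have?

158

χ = 2 − 2·3 = -4, and every face is a square so 4F = 2E.
E = 4·162/2 = 324. Then V = -4 + E − F = -4 + 324 − 162 = 158.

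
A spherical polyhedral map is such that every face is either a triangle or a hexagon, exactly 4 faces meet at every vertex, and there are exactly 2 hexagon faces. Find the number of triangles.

12

Let x be the number of triangles; then F = 2 + x.
Edge–face incidences: 2E = 6·2 + 3·x = 12 + 3x.
Every vertex has degree 4, so 4V = 2E.
Euler: V − E + F = 2 ⇒ (2E)/4 − E + (2 + x) = 2.
Multiply by 8: 2·(2E) − 4·(2E) + 8·(2 + x) = 16, i.e. 16 + 8x − 2·(12 + 3x) = 16.
Collecting terms: 2x − 8 = 16, so 2x = 24, so x = 12.
Then 2E = 12 + 3·12 = 48, so E = 24, V = 2E/4 = 12, F = 2 + 12 = 14.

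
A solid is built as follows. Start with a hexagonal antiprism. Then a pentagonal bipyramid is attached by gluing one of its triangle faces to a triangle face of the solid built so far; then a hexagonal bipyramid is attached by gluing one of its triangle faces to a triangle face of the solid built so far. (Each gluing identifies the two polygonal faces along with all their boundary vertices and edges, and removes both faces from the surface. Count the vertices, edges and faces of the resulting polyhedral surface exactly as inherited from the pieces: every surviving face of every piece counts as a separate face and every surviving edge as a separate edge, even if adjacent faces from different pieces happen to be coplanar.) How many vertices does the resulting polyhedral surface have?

A hexagonal antiprism: V=12, E=24, F=14.
Attach a pentagonal bipyramid (V=7, E=15, F=10) along a 3-gon: merge 3 vertices and 3 edges, delete both glued faces → V=16, E=36, F=22.
Attach a hexagonal bipyramid (V=8, E=18, F=12) along a 3-gon: merge 3 vertices and 3 edges, delete both glued faces → V=21, E=51, F=32.
Check: V − E + F = 21 − 51 + 32 = 2.

21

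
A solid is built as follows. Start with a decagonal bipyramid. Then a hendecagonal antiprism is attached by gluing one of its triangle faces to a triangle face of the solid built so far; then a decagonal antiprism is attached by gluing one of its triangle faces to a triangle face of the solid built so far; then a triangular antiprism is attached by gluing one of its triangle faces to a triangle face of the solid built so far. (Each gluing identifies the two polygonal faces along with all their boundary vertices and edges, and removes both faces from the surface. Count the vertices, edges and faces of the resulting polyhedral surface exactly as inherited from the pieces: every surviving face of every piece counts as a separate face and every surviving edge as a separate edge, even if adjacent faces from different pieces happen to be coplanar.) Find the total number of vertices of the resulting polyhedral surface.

51

A decagonal bipyramid: V=12, E=30, F=20.
Attach a hendecagonal antiprism (V=22, E=44, F=24) along a 3-gon: merge 3 vertices and 3 edges, delete both glued faces → V=31, E=71, F=42.
Attach a decagonal antiprism (V=20, E=40, F=22) along a 3-gon: merge 3 vertices and 3 edges, delete both glued faces → V=48, E=108, F=62.
Attach a triangular antiprism (V=6, E=12, F=8) along a 3-gon: merge 3 vertices and 3 edges, delete both glued faces → V=51, E=117, F=68.
Check: V − E + F = 51 − 117 + 68 = 2.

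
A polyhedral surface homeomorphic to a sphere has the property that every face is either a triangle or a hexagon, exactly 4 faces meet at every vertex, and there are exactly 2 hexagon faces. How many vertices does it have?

Let x be the number of triangles; then F = 2 + x.
Edge–face incidences: 2E = 6·2 + 3·x = 12 + 3x.
Every vertex has degree 4, so 4V = 2E.
Euler: V − E + F = 2 ⇒ (2E)/4 − E + (2 + x) = 2.
Multiply by 8: 2·(2E) − 4·(2E) + 8·(2 + x) = 16, i.e. 16 + 8x − 2·(12 + 3x) = 16.
Collecting terms: 2x − 8 = 16, so 2x = 24, so x = 12.
Then 2E = 12 + 3·12 = 48, so E = 24, V = 2E/4 = 12, F = 2 + 12 = 14.

12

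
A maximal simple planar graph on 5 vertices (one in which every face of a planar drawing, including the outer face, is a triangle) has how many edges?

In a plane triangulation 3F = 2E and V − E + F = 2, so E = 3V − 6 = 3·5 − 6 = 9.

9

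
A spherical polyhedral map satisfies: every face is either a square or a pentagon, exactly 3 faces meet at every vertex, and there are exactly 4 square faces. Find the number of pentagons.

4

Let x be the number of pentagons; then F = 4 + x.
Edge–face incidences: 2E = 4·4 + 5·x = 16 + 5x.
Every vertex has degree 3, so 3V = 2E.
Euler: V − E + F = 2 ⇒ (2E)/3 − E + (4 + x) = 2.
Multiply by 6: 2·(2E) − 3·(2E) + 6·(4 + x) = 12, i.e. 24 + 6x − (16 + 5x) = 12.
Collecting terms: x + 8 = 12, so x = 4.
Then 2E = 16 + 5·4 = 36, so E = 18, V = 2E/3 = 12, F = 4 + 4 = 8.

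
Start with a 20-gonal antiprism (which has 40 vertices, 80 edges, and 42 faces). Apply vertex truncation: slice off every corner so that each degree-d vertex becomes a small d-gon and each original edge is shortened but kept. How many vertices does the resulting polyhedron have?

160

Truncation replaces each original edge-end by a new vertex, so V′ = 2E = 160.
Each original edge survives, and each old vertex of degree d contributes d new edges; summing degrees gives Σd = 2E, so E′ = E + 2E = 3E = 240.
Each original face survives and each original vertex becomes one new face: F′ = F + V = 82.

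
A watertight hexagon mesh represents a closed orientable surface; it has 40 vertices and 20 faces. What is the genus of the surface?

1

Every face is a hexagon, so 2E = 6·20 = 120, giving E = 60.
χ = V − E + F = 40 − 60 + 20 = 0.
For a closed orientable surface χ = 2 − 2g, so g = (2 − (0))/2 = 1.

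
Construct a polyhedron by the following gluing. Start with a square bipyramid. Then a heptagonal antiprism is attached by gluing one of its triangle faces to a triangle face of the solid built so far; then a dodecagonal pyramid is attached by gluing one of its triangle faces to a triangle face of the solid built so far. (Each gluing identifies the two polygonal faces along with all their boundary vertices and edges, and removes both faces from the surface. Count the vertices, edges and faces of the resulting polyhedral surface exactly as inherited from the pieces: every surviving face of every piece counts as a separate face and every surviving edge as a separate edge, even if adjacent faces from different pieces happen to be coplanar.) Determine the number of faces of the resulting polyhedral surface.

A square bipyramid: V=6, E=12, F=8.
Attach a heptagonal antiprism (V=14, E=28, F=16) along a 3-gon: merge 3 vertices and 3 edges, delete both glued faces → V=17, E=37, F=22.
Attach a dodecagonal pyramid (V=13, E=24, F=13) along a 3-gon: merge 3 vertices and 3 edges, delete both glued faces → V=27, E=58, F=33.
Check: V − E + F = 27 − 58 + 33 = 2.

33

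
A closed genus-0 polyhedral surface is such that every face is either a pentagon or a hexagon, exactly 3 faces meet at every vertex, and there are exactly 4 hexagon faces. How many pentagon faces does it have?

Let x be the number of pentagons; then F = 4 + x.
Edge–face incidences: 2E = 6·4 + 5·x = 24 + 5x.
Every vertex has degree 3, so 3V = 2E.
Euler: V − E + F = 2 ⇒ (2E)/3 − E + (4 + x) = 2.
Multiply by 6: 2·(2E) − 3·(2E) + 6·(4 + x) = 12, i.e. 24 + 6x − (24 + 5x) = 12.
Collecting terms: x = 12.
Then 2E = 24 + 5·12 = 84, so E = 42, V = 2E/3 = 28, F = 4 + 12 = 16.

12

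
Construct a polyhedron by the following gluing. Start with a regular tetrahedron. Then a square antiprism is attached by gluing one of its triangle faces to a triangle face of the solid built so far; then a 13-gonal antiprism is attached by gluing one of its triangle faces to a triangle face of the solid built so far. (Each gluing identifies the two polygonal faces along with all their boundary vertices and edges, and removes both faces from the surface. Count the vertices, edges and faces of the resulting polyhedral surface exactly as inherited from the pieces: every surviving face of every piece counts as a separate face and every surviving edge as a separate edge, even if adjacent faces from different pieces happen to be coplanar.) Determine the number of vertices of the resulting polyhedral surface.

A regular tetrahedron: V=4, E=6, F=4.
Attach a square antiprism (V=8, E=16, F=10) along a 3-gon: merge 3 vertices and 3 edges, delete both glued faces → V=9, E=19, F=12.
Attach a 13-gonal antiprism (V=26, E=52, F=28) along a 3-gon: merge 3 vertices and 3 edges, delete both glued faces → V=32, E=68, F=38.
Check: V − E + F = 32 − 68 + 38 = 2.

32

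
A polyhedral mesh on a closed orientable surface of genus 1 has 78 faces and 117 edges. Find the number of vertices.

For a closed orientable surface of genus 1, χ = 2 − 2·1 = 0.
V = 0 + E − F = 0 + 117 − 78 = 39.

39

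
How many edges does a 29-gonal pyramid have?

58

A pyramid on an n-gon base has one n-gon and n triangles: V = 29 + 1 = 30, E = 2·29 = 58, F = 29 + 1 = 30.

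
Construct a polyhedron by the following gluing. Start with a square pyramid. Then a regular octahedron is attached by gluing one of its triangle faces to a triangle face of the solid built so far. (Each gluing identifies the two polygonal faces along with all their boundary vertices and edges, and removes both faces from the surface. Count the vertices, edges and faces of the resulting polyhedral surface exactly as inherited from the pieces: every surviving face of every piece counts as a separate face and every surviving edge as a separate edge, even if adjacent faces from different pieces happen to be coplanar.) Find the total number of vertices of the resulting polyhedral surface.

A square pyramid: V=5, E=8, F=5.
Attach a regular octahedron (V=6, E=12, F=8) along a 3-gon: merge 3 vertices and 3 edges, delete both glued faces → V=8, E=17, F=11.
Check: V − E + F = 8 − 17 + 11 = 2.

8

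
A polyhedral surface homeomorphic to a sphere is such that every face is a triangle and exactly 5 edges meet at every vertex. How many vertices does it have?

Each face has 3 edges and each edge borders two faces, so 2E = 3F.
Each vertex has degree 5, so 5V = 2E and hence V = 3F/5.
Euler: V − E + F = 2 ⇒ (3F/5) − (3F/2) + F = 2.
Multiply by 10: (6 − 15 + 10)F = 20, i.e. 1F = 20.
So F = 20, E = 3·20/2 = 30, V = 3·20/5 = 12.

12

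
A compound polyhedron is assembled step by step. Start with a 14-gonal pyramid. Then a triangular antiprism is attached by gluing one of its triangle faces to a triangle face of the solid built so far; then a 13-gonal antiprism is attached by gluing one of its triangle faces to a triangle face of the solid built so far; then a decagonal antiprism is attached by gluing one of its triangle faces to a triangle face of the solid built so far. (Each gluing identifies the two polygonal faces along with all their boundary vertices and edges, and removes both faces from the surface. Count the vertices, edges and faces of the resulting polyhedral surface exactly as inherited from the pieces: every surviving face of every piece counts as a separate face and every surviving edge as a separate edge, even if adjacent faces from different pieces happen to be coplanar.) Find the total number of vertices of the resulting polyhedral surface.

58

A 14-gonal pyramid: V=15, E=28, F=15.
Attach a triangular antiprism (V=6, E=12, F=8) along a 3-gon: merge 3 vertices and 3 edges, delete both glued faces → V=18, E=37, F=21.
Attach a 13-gonal antiprism (V=26, E=52, F=28) along a 3-gon: merge 3 vertices and 3 edges, delete both glued faces → V=41, E=86, F=47.
Attach a decagonal antiprism (V=20, E=40, F=22) along a 3-gon: merge 3 vertices and 3 edges, delete both glued faces → V=58, E=123, F=67.
Check: V − E + F = 58 − 123 + 67 = 2.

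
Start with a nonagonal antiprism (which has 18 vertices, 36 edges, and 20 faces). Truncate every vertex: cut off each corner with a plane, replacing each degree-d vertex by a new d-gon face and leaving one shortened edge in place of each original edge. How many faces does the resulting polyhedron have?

Truncation replaces each original edge-end by a new vertex, so V′ = 2E = 72.
Each original edge survives, and each old vertex of degree d contributes d new edges; summing degrees gives Σd = 2E, so E′ = E + 2E = 3E = 108.
Each original face survives and each original vertex becomes one new face: F′ = F + V = 38.

38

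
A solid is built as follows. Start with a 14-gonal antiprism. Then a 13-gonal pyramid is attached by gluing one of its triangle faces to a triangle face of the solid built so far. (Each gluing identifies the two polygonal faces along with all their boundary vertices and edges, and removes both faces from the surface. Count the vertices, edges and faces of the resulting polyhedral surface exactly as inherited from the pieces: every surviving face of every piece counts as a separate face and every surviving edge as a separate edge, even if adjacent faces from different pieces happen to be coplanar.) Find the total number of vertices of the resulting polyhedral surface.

A 14-gonal antiprism: V=28, E=56, F=30.
Attach a 13-gonal pyramid (V=14, E=26, F=14) along a 3-gon: merge 3 vertices and 3 edges, delete both glued faces → V=39, E=79, F=42.
Check: V − E + F = 39 − 79 + 42 = 2.

39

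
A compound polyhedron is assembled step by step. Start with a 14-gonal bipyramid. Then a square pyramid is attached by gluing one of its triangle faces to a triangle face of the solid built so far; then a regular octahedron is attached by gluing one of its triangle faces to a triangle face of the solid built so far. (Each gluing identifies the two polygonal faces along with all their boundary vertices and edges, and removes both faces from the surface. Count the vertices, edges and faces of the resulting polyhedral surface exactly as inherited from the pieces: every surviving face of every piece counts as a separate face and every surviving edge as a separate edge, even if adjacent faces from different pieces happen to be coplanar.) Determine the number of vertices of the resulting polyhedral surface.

A 14-gonal bipyramid: V=16, E=42, F=28.
Attach a square pyramid (V=5, E=8, F=5) along a 3-gon: merge 3 vertices and 3 edges, delete both glued faces → V=18, E=47, F=31.
Attach a regular octahedron (V=6, E=12, F=8) along a 3-gon: merge 3 vertices and 3 edges, delete both glued faces → V=21, E=56, F=37.
Check: V − E + F = 21 − 56 + 37 = 2.

21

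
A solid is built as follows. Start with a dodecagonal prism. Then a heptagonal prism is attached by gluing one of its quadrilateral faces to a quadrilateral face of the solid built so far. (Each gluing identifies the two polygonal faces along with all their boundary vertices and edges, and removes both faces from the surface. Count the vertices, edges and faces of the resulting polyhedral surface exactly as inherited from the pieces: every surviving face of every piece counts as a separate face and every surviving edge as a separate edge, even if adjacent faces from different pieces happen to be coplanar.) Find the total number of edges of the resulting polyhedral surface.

53

A dodecagonal prism: V=24, E=36, F=14.
Attach a heptagonal prism (V=14, E=21, F=9) along a 4-gon: merge 4 vertices and 4 edges, delete both glued faces → V=34, E=53, F=21.
Check: V − E + F = 34 − 53 + 21 = 2.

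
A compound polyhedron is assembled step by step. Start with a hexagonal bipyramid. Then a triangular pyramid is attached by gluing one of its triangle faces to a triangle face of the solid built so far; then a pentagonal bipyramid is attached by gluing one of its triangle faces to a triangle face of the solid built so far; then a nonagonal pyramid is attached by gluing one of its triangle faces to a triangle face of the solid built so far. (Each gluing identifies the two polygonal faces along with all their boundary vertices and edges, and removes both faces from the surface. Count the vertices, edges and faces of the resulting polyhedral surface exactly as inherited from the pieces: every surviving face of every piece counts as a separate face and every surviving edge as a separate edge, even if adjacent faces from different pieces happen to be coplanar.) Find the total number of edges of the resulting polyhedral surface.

A hexagonal bipyramid: V=8, E=18, F=12.
Attach a triangular pyramid (V=4, E=6, F=4) along a 3-gon: merge 3 vertices and 3 edges, delete both glued faces → V=9, E=21, F=14.
Attach a pentagonal bipyramid (V=7, E=15, F=10) along a 3-gon: merge 3 vertices and 3 edges, delete both glued faces → V=13, E=33, F=22.
Attach a nonagonal pyramid (V=10, E=18, F=10) along a 3-gon: merge 3 vertices and 3 edges, delete both glued faces → V=20, E=48, F=30.
Check: V − E + F = 20 − 48 + 30 = 2.

48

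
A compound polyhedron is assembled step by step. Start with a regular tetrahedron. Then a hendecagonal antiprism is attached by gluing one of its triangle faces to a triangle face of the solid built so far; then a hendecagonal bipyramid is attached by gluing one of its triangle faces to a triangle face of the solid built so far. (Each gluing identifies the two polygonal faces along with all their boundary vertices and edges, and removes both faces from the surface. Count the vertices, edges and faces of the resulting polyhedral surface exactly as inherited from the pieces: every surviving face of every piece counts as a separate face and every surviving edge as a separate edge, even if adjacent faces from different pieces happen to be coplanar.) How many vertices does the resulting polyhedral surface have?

33

A regular tetrahedron: V=4, E=6, F=4.
Attach a hendecagonal antiprism (V=22, E=44, F=24) along a 3-gon: merge 3 vertices and 3 edges, delete both glued faces → V=23, E=47, F=26.
Attach a hendecagonal bipyramid (V=13, E=33, F=22) along a 3-gon: merge 3 vertices and 3 edges, delete both glued faces → V=33, E=77, F=46.
Check: V − E + F = 33 − 77 + 46 = 2.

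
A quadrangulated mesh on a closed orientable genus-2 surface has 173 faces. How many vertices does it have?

χ = 2 − 2·2 = -2, and every face is a square so 4F = 2E.
E = 4·173/2 = 346. Then V = -2 + E − F = -2 + 346 − 173 = 171.

171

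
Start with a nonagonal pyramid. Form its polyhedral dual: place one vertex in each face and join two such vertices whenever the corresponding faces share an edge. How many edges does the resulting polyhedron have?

18

The base solid has V = 10, E = 18, F = 10.
The dual swaps V and F and preserves E: V′ = F = 10, E′ = E = 18, F′ = V = 10.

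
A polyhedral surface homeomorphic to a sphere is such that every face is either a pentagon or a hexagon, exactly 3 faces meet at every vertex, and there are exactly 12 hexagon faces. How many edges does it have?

Let x be the number of pentagons; then F = 12 + x.
Edge–face incidences: 2E = 6·12 + 5·x = 72 + 5x.
Every vertex has degree 3, so 3V = 2E.
Euler: V − E + F = 2 ⇒ (2E)/3 − E + (12 + x) = 2.
Multiply by 6: 2·(2E) − 3·(2E) + 6·(12 + x) = 12, i.e. 72 + 6x − (72 + 5x) = 12.
Collecting terms: x = 12.
Then 2E = 72 + 5·12 = 132, so E = 66, V = 2E/3 = 44, F = 12 + 12 = 24.

66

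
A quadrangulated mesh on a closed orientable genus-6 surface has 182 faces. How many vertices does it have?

172

χ = 2 − 2·6 = -10, and every face is a square so 4F = 2E.
E = 4·182/2 = 364. Then V = -10 + E − F = -10 + 364 − 182 = 172.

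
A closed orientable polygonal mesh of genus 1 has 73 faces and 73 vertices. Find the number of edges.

For a closed orientable surface of genus 1, χ = 2 − 2·1 = 0.
E = V + F − (0) = 73 + 73 − (0) = 146.

146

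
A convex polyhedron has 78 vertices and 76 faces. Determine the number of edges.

152

Here V − E + F = 2.
E = V + F − (2) = 78 + 76 − (2) = 152.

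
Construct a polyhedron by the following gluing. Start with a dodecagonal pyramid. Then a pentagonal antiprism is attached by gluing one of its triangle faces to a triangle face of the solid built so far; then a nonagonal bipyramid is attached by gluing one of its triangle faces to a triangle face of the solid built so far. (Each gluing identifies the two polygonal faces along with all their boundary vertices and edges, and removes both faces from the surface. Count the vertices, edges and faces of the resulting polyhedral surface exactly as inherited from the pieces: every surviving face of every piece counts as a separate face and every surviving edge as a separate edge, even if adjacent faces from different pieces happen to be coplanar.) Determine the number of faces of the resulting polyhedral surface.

39

A dodecagonal pyramid: V=13, E=24, F=13.
Attach a pentagonal antiprism (V=10, E=20, F=12) along a 3-gon: merge 3 vertices and 3 edges, delete both glued faces → V=20, E=41, F=23.
Attach a nonagonal bipyramid (V=11, E=27, F=18) along a 3-gon: merge 3 vertices and 3 edges, delete both glued faces → V=28, E=65, F=39.
Check: V − E + F = 28 − 65 + 39 = 2.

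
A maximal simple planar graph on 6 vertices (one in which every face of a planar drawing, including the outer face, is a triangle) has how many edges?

In a plane triangulation 3F = 2E and V − E + F = 2, so E = 3V − 6 = 3·6 − 6 = 12.

12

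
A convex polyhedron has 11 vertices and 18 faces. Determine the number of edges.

27

Here V − E + F = 2.
E = V + F − (2) = 11 + 18 − (2) = 27.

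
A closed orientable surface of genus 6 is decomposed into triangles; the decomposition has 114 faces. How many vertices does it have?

χ = 2 − 2·6 = -10, and every face is a triangle so 3F = 2E.
E = 3·114/2 = 171. Then V = -10 + E − F = -10 + 171 − 114 = 47.

47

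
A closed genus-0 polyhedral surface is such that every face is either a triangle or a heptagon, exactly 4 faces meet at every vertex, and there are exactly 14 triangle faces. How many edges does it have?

28

Let x be the number of heptagons; then F = 14 + x.
Edge–face incidences: 2E = 3·14 + 7·x = 42 + 7x.
Every vertex has degree 4, so 4V = 2E.
Euler: V − E + F = 2 ⇒ (2E)/4 − E + (14 + x) = 2.
Multiply by 8: 2·(2E) − 4·(2E) + 8·(14 + x) = 16, i.e. 112 + 8x − 2·(42 + 7x) = 16.
Collecting terms: −6x + 28 = 16, so −6x = −12, so x = 2.
Then 2E = 42 + 7·2 = 56, so E = 28, V = 2E/4 = 14, F = 14 + 2 = 16.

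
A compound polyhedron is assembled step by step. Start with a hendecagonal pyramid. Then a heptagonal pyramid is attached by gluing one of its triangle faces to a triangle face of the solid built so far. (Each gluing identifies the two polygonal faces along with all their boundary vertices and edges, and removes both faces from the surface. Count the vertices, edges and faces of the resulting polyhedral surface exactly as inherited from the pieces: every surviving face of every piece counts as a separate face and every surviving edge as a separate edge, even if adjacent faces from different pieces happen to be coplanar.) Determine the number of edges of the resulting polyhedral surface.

A hendecagonal pyramid: V=12, E=22, F=12.
Attach a heptagonal pyramid (V=8, E=14, F=8) along a 3-gon: merge 3 vertices and 3 edges, delete both glued faces → V=17, E=33, F=18.
Check: V − E + F = 17 − 33 + 18 = 2.

33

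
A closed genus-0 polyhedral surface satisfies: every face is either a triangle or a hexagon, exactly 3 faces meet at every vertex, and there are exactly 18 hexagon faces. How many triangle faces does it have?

Let x be the number of triangles; then F = 18 + x.
Edge–face incidences: 2E = 6·18 + 3·x = 108 + 3x.
Every vertex has degree 3, so 3V = 2E.
Euler: V − E + F = 2 ⇒ (2E)/3 − E + (18 + x) = 2.
Multiply by 6: 2·(2E) − 3·(2E) + 6·(18 + x) = 12, i.e. 108 + 6x − (108 + 3x) = 12.
Collecting terms: 3x = 12, so x = 4.
Then 2E = 108 + 3·4 = 120, so E = 60, V = 2E/3 = 40, F = 18 + 4 = 22.

4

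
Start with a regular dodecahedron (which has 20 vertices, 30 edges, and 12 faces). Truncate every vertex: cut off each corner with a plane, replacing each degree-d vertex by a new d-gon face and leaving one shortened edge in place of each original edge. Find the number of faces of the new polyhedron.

Truncation replaces each original edge-end by a new vertex, so V′ = 2E = 60.
Each original edge survives, and each old vertex of degree d contributes d new edges; summing degrees gives Σd = 2E, so E′ = E + 2E = 3E = 90.
Each original face survives and each original vertex becomes one new face: F′ = F + V = 32.

32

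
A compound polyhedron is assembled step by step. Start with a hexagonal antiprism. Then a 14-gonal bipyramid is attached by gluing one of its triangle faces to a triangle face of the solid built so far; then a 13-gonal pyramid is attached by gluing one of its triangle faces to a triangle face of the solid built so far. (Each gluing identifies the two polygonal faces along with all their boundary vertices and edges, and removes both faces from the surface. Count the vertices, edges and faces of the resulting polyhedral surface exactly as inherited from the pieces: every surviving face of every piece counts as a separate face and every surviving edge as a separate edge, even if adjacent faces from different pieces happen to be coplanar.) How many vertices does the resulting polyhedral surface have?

A hexagonal antiprism: V=12, E=24, F=14.
Attach a 14-gonal bipyramid (V=16, E=42, F=28) along a 3-gon: merge 3 vertices and 3 edges, delete both glued faces → V=25, E=63, F=40.
Attach a 13-gonal pyramid (V=14, E=26, F=14) along a 3-gon: merge 3 vertices and 3 edges, delete both glued faces → V=36, E=86, F=52.
Check: V − E + F = 36 − 86 + 52 = 2.

36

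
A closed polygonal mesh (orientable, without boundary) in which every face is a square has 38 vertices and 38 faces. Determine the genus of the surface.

1

Every face is a square, so 2E = 4·38 = 152, giving E = 76.
χ = V − E + F = 38 − 76 + 38 = 0.
For a closed orientable surface χ = 2 − 2g, so g = (2 − (0))/2 = 1.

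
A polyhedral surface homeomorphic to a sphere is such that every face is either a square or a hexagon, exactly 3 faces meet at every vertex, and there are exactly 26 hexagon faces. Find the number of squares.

6

Let x be the number of squares; then F = 26 + x.
Edge–face incidences: 2E = 6·26 + 4·x = 156 + 4x.
Every vertex has degree 3, so 3V = 2E.
Euler: V − E + F = 2 ⇒ (2E)/3 − E + (26 + x) = 2.
Multiply by 6: 2·(2E) − 3·(2E) + 6·(26 + x) = 12, i.e. 156 + 6x − (156 + 4x) = 12.
Collecting terms: 2x = 12, so x = 6.
Then 2E = 156 + 4·6 = 180, so E = 90, V = 2E/3 = 60, F = 26 + 6 = 32.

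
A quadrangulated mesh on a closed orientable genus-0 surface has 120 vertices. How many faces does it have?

χ = 2 − 2·0 = 2, and every face is a square so 4F = 2E.
V − E + F = 2 with E = 4F/2 gives 120 − (4/2 − 1)·F = 2, so F = 118 and E = 236.

118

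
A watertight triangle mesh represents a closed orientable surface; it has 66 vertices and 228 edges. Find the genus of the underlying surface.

6

Every face is a triangle and each edge borders two faces, so 3F = 2·228, giving F = 152.
χ = V − E + F = 66 − 228 + 152 = -10.
For a closed orientable surface χ = 2 − 2g, so g = (2 − (-10))/2 = 6.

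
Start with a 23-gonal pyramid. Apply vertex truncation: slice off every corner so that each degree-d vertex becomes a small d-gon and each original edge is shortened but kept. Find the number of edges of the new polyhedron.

The base solid has V = 24, E = 46, F = 24.
Truncation replaces each original edge-end by a new vertex, so V′ = 2E = 92.
Each original edge survives, and each old vertex of degree d contributes d new edges; summing degrees gives Σd = 2E, so E′ = E + 2E = 3E = 138.
Each original face survives and each original vertex becomes one new face: F′ = F + V = 48.

138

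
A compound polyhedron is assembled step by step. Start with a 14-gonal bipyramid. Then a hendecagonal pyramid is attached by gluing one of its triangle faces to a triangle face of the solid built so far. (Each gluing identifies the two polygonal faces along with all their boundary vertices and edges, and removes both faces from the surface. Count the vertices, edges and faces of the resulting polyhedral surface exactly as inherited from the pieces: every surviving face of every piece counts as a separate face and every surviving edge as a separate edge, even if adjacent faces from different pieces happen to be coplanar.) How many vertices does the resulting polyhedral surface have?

25

A 14-gonal bipyramid: V=16, E=42, F=28.
Attach a hendecagonal pyramid (V=12, E=22, F=12) along a 3-gon: merge 3 vertices and 3 edges, delete both glued faces → V=25, E=61, F=38.
Check: V − E + F = 25 − 61 + 38 = 2.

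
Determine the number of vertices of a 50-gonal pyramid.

51

A pyramid on an n-gon base has one n-gon and n triangles: V = 50 + 1 = 51, E = 2·50 = 100, F = 50 + 1 = 51.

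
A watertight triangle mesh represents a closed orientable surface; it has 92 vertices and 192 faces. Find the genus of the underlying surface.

3

Every face is a triangle, so 2E = 3·192 = 576, giving E = 288.
χ = V − E + F = 92 − 288 + 192 = -4.
For a closed orientable surface χ = 2 − 2g, so g = (2 − (-4))/2 = 3.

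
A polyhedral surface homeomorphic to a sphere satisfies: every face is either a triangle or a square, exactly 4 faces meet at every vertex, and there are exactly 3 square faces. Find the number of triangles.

8

Let x be the number of triangles; then F = 3 + x.
Edge–face incidences: 2E = 4·3 + 3·x = 12 + 3x.
Every vertex has degree 4, so 4V = 2E.
Euler: V − E + F = 2 ⇒ (2E)/4 − E + (3 + x) = 2.
Multiply by 8: 2·(2E) − 4·(2E) + 8·(3 + x) = 16, i.e. 24 + 8x − 2·(12 + 3x) = 16.
Collecting terms: 2x = 16, so x = 8.
Then 2E = 12 + 3·8 = 36, so E = 18, V = 2E/4 = 9, F = 3 + 8 = 11.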